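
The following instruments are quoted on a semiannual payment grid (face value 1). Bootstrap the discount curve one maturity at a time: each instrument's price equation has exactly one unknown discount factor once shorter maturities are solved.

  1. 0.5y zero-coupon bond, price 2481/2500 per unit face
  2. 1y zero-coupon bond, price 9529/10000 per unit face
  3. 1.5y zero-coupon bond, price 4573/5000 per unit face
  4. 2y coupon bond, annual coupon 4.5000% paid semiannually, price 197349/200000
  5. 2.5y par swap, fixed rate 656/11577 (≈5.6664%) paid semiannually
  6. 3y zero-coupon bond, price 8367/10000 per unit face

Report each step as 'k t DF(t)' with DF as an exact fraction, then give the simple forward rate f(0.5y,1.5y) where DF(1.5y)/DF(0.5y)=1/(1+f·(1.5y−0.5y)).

1 1/2 2481/2500
2 1 9529/10000
3 3/2 4573/5000
4 2 9021/10000
5 5/2 543/625
6 3 8367/10000
f(0.5y,1.5y) = ((2481/2500)/(4573/5000) − 1)/(1) = 389/4573 ≈ 8.5065%

step 1 [0.5y] zero: DF = P = 2481/2500 ≈ 0.992400
step 2 [1y] zero: DF = P = 9529/10000 ≈ 0.952900
step 3 [1.5y] zero: DF = P = 4573/5000 ≈ 0.914600
step 4 [2y] bond c/2=9/400: DF=(197349/200000 − 9/400·(0.992400+0.952900+0.914600))/(1+9/400) = 9021/10000 ≈ 0.902100
step 5 [2.5y] swap r/2=328/11577: DF=(1 − 328/11577·(0.992400+0.952900+0.914600+0.902100))/(1+328/11577) = 543/625 ≈ 0.868800
step 6 [3y] zero: DF = P = 8367/10000 ≈ 0.836700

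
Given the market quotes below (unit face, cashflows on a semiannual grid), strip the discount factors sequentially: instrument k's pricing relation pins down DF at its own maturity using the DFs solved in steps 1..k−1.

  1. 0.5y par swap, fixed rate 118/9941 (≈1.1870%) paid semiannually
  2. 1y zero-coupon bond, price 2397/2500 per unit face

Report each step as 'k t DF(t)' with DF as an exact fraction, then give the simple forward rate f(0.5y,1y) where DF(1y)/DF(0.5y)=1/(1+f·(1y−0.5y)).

1 1/2 9941/10000
2 1 2397/2500
f(0.5y,1y) = ((9941/10000)/(2397/2500) − 1)/(1/2) = 353/4794 ≈ 7.3634%

step 1 [0.5y] swap r/2=59/9941: DF=(1 − 59/9941·(0))/(1+59/9941) = 9941/10000 ≈ 0.994100
step 2 [1y] zero: DF = P = 2397/2500 ≈ 0.958800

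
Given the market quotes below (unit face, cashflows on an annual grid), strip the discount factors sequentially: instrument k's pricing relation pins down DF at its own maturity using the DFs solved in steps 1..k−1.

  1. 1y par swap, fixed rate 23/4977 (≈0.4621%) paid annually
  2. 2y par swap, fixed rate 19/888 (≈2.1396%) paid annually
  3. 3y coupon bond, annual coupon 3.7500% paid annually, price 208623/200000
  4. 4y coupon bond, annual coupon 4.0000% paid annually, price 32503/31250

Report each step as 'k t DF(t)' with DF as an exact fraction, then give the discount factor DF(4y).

1 1 4977/5000
2 2 4791/5000
3 3 2337/2500
4 4 889/1000
DF(4y) = 889/1000 ≈ 0.889000

step 1 [1y] swap r/1=23/4977: DF=(1 − 23/4977·(0))/(1+23/4977) = 4977/5000 ≈ 0.995400
step 2 [2y] swap r/1=19/888: DF=(1 − 19/888·(0.995400))/(1+19/888) = 4791/5000 ≈ 0.958200
step 3 [3y] bond c/1=3/80: DF=(208623/200000 − 3/80·(0.995400+0.958200))/(1+3/80) = 2337/2500 ≈ 0.934800
step 4 [4y] bond c/1=1/25: DF=(32503/31250 − 1/25·(0.995400+0.958200+0.934800))/(1+1/25) = 889/1000 ≈ 0.889000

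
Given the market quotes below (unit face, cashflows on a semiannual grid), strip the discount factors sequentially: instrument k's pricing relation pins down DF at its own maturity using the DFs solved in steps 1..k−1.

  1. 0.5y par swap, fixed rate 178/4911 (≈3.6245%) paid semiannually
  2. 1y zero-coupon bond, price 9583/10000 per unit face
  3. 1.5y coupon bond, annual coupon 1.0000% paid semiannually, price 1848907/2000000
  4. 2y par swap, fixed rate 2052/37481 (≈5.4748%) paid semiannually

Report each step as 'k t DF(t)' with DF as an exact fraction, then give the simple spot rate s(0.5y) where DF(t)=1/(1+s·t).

step 1 [0.5y] swap r/2=89/4911: DF=(1 − 89/4911·(0))/(1+89/4911) = 4911/5000 ≈ 0.982200
step 2 [1y] zero: DF = P = 9583/10000 ≈ 0.958300
step 3 [1.5y] bond c/2=1/200: DF=(1848907/2000000 − 1/200·(0.982200+0.958300))/(1+1/200) = 4551/5000 ≈ 0.910200
step 4 [2y] swap r/2=1026/37481: DF=(1 − 1026/37481·(0.982200+0.958300+0.910200))/(1+1026/37481) = 4487/5000 ≈ 0.897400

1 1/2 4911/5000
2 1 9583/10000
3 3/2 4551/5000
4 2 4487/5000
s(0.5y) = (1/(4911/5000) − 1)/(1/2) = 178/4911 ≈ 3.6245%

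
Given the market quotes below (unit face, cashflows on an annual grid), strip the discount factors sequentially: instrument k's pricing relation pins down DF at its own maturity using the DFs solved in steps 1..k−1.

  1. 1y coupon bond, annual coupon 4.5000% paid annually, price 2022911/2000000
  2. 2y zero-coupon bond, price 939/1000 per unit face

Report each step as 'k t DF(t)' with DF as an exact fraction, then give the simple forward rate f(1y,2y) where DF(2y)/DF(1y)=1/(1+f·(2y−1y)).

1 1 9679/10000
2 2 939/1000
f(1y,2y) = ((9679/10000)/(939/1000) − 1)/(1) = 289/9390 ≈ 3.0777%

step 1 [1y] bond c/1=9/200: DF=(2022911/2000000 − 9/200·(0))/(1+9/200) = 9679/10000 ≈ 0.967900
step 2 [2y] zero: DF = P = 939/1000 ≈ 0.939000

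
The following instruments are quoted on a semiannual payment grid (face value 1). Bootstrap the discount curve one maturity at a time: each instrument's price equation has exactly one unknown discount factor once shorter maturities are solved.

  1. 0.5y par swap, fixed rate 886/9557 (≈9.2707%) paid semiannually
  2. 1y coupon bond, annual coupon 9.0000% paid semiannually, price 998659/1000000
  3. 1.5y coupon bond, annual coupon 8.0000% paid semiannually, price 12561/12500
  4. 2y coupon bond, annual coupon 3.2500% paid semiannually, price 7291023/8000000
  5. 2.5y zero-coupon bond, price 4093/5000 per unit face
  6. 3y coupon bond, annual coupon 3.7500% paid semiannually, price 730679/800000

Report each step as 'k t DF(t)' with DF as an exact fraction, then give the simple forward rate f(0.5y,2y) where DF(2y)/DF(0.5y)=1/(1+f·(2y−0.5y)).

1 1/2 9557/10000
2 1 1829/2000
3 3/2 8943/10000
4 2 4263/5000
5 5/2 4093/5000
6 3 8149/10000
f(0.5y,2y) = ((9557/10000)/(4263/5000) − 1)/(3/2) = 1031/12789 ≈ 8.0616%

step 1 [0.5y] swap r/2=443/9557: DF=(1 − 443/9557·(0))/(1+443/9557) = 9557/10000 ≈ 0.955700
step 2 [1y] bond c/2=9/200: DF=(998659/1000000 − 9/200·(0.955700))/(1+9/200) = 1829/2000 ≈ 0.914500
step 3 [1.5y] bond c/2=1/25: DF=(12561/12500 − 1/25·(0.955700+0.914500))/(1+1/25) = 8943/10000 ≈ 0.894300
step 4 [2y] bond c/2=13/800: DF=(7291023/8000000 − 13/800·(0.955700+0.914500+0.894300))/(1+13/800) = 4263/5000 ≈ 0.852600
step 5 [2.5y] zero: DF = P = 4093/5000 ≈ 0.818600
step 6 [3y] bond c/2=3/160: DF=(730679/800000 − 3/160·(0.955700+0.914500+0.894300+0.852600+0.818600))/(1+3/160) = 8149/10000 ≈ 0.814900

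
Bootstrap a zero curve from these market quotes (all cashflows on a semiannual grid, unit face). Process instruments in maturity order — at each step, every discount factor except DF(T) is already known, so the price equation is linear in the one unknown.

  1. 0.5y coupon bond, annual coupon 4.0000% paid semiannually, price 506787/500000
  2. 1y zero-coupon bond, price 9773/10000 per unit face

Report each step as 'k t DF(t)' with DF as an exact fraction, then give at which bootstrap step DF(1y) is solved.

1 1/2 9937/10000
2 1 9773/10000
DF(1y) is solved at step 2

step 1 [0.5y] bond c/2=1/50: DF=(506787/500000 − 1/50·(0))/(1+1/50) = 9937/10000 ≈ 0.993700
step 2 [1y] zero: DF = P = 9773/10000 ≈ 0.977300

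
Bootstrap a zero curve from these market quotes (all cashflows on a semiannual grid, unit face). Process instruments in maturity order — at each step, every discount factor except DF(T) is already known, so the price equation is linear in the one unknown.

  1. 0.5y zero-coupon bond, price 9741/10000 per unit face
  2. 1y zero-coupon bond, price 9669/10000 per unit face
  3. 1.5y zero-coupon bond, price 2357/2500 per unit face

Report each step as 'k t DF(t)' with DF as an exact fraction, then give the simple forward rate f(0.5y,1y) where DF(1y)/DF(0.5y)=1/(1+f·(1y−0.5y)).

step 1 [0.5y] zero: DF = P = 9741/10000 ≈ 0.974100
step 2 [1y] zero: DF = P = 9669/10000 ≈ 0.966900
step 3 [1.5y] zero: DF = P = 2357/2500 ≈ 0.942800

1 1/2 9741/10000
2 1 9669/10000
3 3/2 2357/2500
f(0.5y,1y) = ((9741/10000)/(9669/10000) − 1)/(1/2) = 48/3223 ≈ 1.4893%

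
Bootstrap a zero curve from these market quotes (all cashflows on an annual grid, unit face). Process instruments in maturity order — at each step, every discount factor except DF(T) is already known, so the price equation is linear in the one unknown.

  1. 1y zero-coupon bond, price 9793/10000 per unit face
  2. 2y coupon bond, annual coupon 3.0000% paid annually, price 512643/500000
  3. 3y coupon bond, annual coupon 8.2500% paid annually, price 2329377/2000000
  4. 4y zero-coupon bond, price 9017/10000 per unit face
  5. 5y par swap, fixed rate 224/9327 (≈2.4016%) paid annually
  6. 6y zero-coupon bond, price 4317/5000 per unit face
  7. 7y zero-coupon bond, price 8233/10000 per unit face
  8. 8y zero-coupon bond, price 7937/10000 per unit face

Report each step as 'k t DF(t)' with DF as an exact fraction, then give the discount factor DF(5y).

1 1 9793/10000
2 2 9669/10000
3 3 2319/2500
4 4 9017/10000
5 5 111/125
6 6 4317/5000
7 7 8233/10000
8 8 7937/10000
DF(5y) = 111/125 ≈ 0.888000

step 1 [1y] zero: DF = P = 9793/10000 ≈ 0.979300
step 2 [2y] bond c/1=3/100: DF=(512643/500000 − 3/100·(0.979300))/(1+3/100) = 9669/10000 ≈ 0.966900
step 3 [3y] bond c/1=33/400: DF=(2329377/2000000 − 33/400·(0.979300+0.966900))/(1+33/400) = 2319/2500 ≈ 0.927600
step 4 [4y] zero: DF = P = 9017/10000 ≈ 0.901700
step 5 [5y] swap r/1=224/9327: DF=(1 − 224/9327·(0.979300+0.966900+0.927600+0.901700))/(1+224/9327) = 111/125 ≈ 0.888000
step 6 [6y] zero: DF = P = 4317/5000 ≈ 0.863400
step 7 [7y] zero: DF = P = 8233/10000 ≈ 0.823300
step 8 [8y] zero: DF = P = 7937/10000 ≈ 0.793700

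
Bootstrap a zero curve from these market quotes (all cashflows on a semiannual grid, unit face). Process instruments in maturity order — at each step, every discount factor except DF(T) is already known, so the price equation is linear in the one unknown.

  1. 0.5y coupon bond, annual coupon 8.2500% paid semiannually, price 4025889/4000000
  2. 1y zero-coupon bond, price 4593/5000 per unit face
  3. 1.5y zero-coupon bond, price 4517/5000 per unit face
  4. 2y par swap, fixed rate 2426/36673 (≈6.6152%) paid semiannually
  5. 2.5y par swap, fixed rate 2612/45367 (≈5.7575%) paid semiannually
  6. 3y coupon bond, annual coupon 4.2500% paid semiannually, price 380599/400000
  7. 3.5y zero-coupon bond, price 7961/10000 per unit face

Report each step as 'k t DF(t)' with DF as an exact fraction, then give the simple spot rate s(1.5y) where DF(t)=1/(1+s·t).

step 1 [0.5y] bond c/2=33/800: DF=(4025889/4000000 − 33/800·(0))/(1+33/800) = 4833/5000 ≈ 0.966600
step 2 [1y] zero: DF = P = 4593/5000 ≈ 0.918600
step 3 [1.5y] zero: DF = P = 4517/5000 ≈ 0.903400
step 4 [2y] swap r/2=1213/36673: DF=(1 − 1213/36673·(0.966600+0.918600+0.903400))/(1+1213/36673) = 8787/10000 ≈ 0.878700
step 5 [2.5y] swap r/2=1306/45367: DF=(1 − 1306/45367·(0.966600+0.918600+0.903400+0.878700))/(1+1306/45367) = 4347/5000 ≈ 0.869400
step 6 [3y] bond c/2=17/800: DF=(380599/400000 − 17/800·(0.966600+0.918600+0.903400+0.878700+0.869400))/(1+17/800) = 8373/10000 ≈ 0.837300
step 7 [3.5y] zero: DF = P = 7961/10000 ≈ 0.796100

1 1/2 4833/5000
2 1 4593/5000
3 3/2 4517/5000
4 2 8787/10000
5 5/2 4347/5000
6 3 8373/10000
7 7/2 7961/10000
s(1.5y) = (1/(4517/5000) − 1)/(3/2) = 322/4517 ≈ 7.1286%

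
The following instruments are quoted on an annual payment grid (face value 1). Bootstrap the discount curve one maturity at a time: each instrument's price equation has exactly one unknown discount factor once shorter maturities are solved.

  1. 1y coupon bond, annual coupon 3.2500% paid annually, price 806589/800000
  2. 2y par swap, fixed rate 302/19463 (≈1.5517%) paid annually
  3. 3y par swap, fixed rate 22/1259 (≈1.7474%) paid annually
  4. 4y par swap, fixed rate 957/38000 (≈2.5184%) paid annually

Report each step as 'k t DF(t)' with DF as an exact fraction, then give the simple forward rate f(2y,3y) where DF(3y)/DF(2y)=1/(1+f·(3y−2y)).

1 1 1953/2000
2 2 4849/5000
3 3 4747/5000
4 4 9043/10000
f(2y,3y) = ((4849/5000)/(4747/5000) − 1)/(1) = 102/4747 ≈ 2.1487%

step 1 [1y] bond c/1=13/400: DF=(806589/800000 − 13/400·(0))/(1+13/400) = 1953/2000 ≈ 0.976500
step 2 [2y] swap r/1=302/19463: DF=(1 − 302/19463·(0.976500))/(1+302/19463) = 4849/5000 ≈ 0.969800
step 3 [3y] swap r/1=22/1259: DF=(1 − 22/1259·(0.976500+0.969800))/(1+22/1259) = 4747/5000 ≈ 0.949400
step 4 [4y] swap r/1=957/38000: DF=(1 − 957/38000·(0.976500+0.969800+0.949400))/(1+957/38000) = 9043/10000 ≈ 0.904300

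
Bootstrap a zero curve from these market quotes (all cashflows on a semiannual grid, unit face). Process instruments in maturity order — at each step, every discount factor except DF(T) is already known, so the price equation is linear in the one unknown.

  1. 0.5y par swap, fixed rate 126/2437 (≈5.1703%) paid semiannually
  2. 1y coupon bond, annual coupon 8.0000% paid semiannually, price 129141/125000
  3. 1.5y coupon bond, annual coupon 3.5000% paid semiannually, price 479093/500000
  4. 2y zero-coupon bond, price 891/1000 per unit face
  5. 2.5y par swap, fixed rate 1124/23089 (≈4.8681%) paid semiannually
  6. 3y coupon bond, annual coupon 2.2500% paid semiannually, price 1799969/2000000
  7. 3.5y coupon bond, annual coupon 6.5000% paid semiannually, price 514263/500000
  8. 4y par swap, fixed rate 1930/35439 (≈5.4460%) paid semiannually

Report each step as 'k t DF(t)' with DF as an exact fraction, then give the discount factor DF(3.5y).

step 1 [0.5y] swap r/2=63/2437: DF=(1 − 63/2437·(0))/(1+63/2437) = 2437/2500 ≈ 0.974800
step 2 [1y] bond c/2=1/25: DF=(129141/125000 − 1/25·(0.974800))/(1+1/25) = 9559/10000 ≈ 0.955900
step 3 [1.5y] bond c/2=7/400: DF=(479093/500000 − 7/400·(0.974800+0.955900))/(1+7/400) = 1817/2000 ≈ 0.908500
step 4 [2y] zero: DF = P = 891/1000 ≈ 0.891000
step 5 [2.5y] swap r/2=562/23089: DF=(1 − 562/23089·(0.974800+0.955900+0.908500+0.891000))/(1+562/23089) = 2219/2500 ≈ 0.887600
step 6 [3y] bond c/2=9/800: DF=(1799969/2000000 − 9/800·(0.974800+0.955900+0.908500+0.891000+0.887600))/(1+9/800) = 4193/5000 ≈ 0.838600
step 7 [3.5y] bond c/2=13/400: DF=(514263/500000 − 13/400·(0.974800+0.955900+0.908500+0.891000+0.887600+0.838600))/(1+13/400) = 2061/2500 ≈ 0.824400
step 8 [4y] swap r/2=965/35439: DF=(1 − 965/35439·(0.974800+0.955900+0.908500+0.891000+0.887600+0.838600+0.824400))/(1+965/35439) = 807/1000 ≈ 0.807000

1 1/2 2437/2500
2 1 9559/10000
3 3/2 1817/2000
4 2 891/1000
5 5/2 2219/2500
6 3 4193/5000
7 7/2 2061/2500
8 4 807/1000
DF(3.5y) = 2061/2500 ≈ 0.824400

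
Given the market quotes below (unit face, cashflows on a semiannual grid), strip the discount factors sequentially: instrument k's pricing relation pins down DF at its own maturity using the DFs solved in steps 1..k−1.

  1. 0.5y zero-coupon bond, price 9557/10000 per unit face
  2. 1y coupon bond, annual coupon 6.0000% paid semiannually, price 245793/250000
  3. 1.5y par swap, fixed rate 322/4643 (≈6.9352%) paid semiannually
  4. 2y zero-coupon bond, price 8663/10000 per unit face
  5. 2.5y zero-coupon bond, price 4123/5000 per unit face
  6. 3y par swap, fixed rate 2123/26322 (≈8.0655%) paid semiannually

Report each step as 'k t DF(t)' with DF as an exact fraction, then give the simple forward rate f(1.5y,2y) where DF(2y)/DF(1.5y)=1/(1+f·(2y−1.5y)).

1 1/2 9557/10000
2 1 9267/10000
3 3/2 4517/5000
4 2 8663/10000
5 5/2 4123/5000
6 3 7877/10000
f(1.5y,2y) = ((4517/5000)/(8663/10000) − 1)/(1/2) = 742/8663 ≈ 8.5652%

step 1 [0.5y] zero: DF = P = 9557/10000 ≈ 0.955700
step 2 [1y] bond c/2=3/100: DF=(245793/250000 − 3/100·(0.955700))/(1+3/100) = 9267/10000 ≈ 0.926700
step 3 [1.5y] swap r/2=161/4643: DF=(1 − 161/4643·(0.955700+0.926700))/(1+161/4643) = 4517/5000 ≈ 0.903400
step 4 [2y] zero: DF = P = 8663/10000 ≈ 0.866300
step 5 [2.5y] zero: DF = P = 4123/5000 ≈ 0.824600
step 6 [3y] swap r/2=2123/52644: DF=(1 − 2123/52644·(0.955700+0.926700+0.903400+0.866300+0.824600))/(1+2123/52644) = 7877/10000 ≈ 0.787700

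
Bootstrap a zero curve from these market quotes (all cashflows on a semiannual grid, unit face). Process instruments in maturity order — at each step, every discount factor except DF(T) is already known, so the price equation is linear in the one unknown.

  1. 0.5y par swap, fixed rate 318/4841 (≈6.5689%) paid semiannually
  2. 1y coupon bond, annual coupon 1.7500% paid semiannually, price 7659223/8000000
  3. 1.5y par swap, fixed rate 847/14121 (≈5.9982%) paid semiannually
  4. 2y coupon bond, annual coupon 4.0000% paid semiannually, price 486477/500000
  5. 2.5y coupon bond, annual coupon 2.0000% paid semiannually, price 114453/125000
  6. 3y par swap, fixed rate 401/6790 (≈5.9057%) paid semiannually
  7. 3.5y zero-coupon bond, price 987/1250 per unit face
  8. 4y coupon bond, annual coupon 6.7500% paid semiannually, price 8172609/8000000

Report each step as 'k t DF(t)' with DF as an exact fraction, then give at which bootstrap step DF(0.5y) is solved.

1 1/2 4841/5000
2 1 9407/10000
3 3/2 9153/10000
4 2 1797/2000
5 5/2 8697/10000
6 3 2099/2500
7 7/2 987/1250
8 4 7851/10000
DF(0.5y) is solved at step 1

step 1 [0.5y] swap r/2=159/4841: DF=(1 − 159/4841·(0))/(1+159/4841) = 4841/5000 ≈ 0.968200
step 2 [1y] bond c/2=7/800: DF=(7659223/8000000 − 7/800·(0.968200))/(1+7/800) = 9407/10000 ≈ 0.940700
step 3 [1.5y] swap r/2=847/28242: DF=(1 − 847/28242·(0.968200+0.940700))/(1+847/28242) = 9153/10000 ≈ 0.915300
step 4 [2y] bond c/2=1/50: DF=(486477/500000 − 1/50·(0.968200+0.940700+0.915300))/(1+1/50) = 1797/2000 ≈ 0.898500
step 5 [2.5y] bond c/2=1/100: DF=(114453/125000 − 1/100·(0.968200+0.940700+0.915300+0.898500))/(1+1/100) = 8697/10000 ≈ 0.869700
step 6 [3y] swap r/2=401/13580: DF=(1 − 401/13580·(0.968200+0.940700+0.915300+0.898500+0.869700))/(1+401/13580) = 2099/2500 ≈ 0.839600
step 7 [3.5y] zero: DF = P = 987/1250 ≈ 0.789600
step 8 [4y] bond c/2=27/800: DF=(8172609/8000000 − 27/800·(0.968200+0.940700+0.915300+0.898500+0.869700+0.839600+0.789600))/(1+27/800) = 7851/10000 ≈ 0.785100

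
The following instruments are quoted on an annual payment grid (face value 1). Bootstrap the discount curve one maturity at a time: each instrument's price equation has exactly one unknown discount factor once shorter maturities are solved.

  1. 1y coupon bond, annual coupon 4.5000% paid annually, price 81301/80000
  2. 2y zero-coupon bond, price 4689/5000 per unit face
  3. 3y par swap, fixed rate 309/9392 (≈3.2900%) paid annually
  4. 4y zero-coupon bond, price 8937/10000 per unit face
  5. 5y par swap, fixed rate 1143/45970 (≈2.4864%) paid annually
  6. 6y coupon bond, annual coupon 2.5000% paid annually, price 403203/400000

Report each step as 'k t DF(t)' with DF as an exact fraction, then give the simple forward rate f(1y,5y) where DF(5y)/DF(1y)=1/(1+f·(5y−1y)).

step 1 [1y] bond c/1=9/200: DF=(81301/80000 − 9/200·(0))/(1+9/200) = 389/400 ≈ 0.972500
step 2 [2y] zero: DF = P = 4689/5000 ≈ 0.937800
step 3 [3y] swap r/1=309/9392: DF=(1 − 309/9392·(0.972500+0.937800))/(1+309/9392) = 9073/10000 ≈ 0.907300
step 4 [4y] zero: DF = P = 8937/10000 ≈ 0.893700
step 5 [5y] swap r/1=1143/45970: DF=(1 − 1143/45970·(0.972500+0.937800+0.907300+0.893700))/(1+1143/45970) = 8857/10000 ≈ 0.885700
step 6 [6y] bond c/1=1/40: DF=(403203/400000 − 1/40·(0.972500+0.937800+0.907300+0.893700+0.885700))/(1+1/40) = 8713/10000 ≈ 0.871300

1 1 389/400
2 2 4689/5000
3 3 9073/10000
4 4 8937/10000
5 5 8857/10000
6 6 8713/10000
f(1y,5y) = ((389/400)/(8857/10000) − 1)/(4) = 217/8857 ≈ 2.4500%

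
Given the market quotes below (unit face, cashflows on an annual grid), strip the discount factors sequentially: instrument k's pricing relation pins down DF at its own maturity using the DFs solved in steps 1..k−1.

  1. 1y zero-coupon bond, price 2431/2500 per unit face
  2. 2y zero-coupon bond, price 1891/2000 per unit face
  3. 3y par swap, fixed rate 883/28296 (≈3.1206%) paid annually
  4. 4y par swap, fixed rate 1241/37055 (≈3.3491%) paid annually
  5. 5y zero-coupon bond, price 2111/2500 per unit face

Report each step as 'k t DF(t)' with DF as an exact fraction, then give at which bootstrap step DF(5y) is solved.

1 1 2431/2500
2 2 1891/2000
3 3 9117/10000
4 4 8759/10000
5 5 2111/2500
DF(5y) is solved at step 5

step 1 [1y] zero: DF = P = 2431/2500 ≈ 0.972400
step 2 [2y] zero: DF = P = 1891/2000 ≈ 0.945500
step 3 [3y] swap r/1=883/28296: DF=(1 − 883/28296·(0.972400+0.945500))/(1+883/28296) = 9117/10000 ≈ 0.911700
step 4 [4y] swap r/1=1241/37055: DF=(1 − 1241/37055·(0.972400+0.945500+0.911700))/(1+1241/37055) = 8759/10000 ≈ 0.875900
step 5 [5y] zero: DF = P = 2111/2500 ≈ 0.844400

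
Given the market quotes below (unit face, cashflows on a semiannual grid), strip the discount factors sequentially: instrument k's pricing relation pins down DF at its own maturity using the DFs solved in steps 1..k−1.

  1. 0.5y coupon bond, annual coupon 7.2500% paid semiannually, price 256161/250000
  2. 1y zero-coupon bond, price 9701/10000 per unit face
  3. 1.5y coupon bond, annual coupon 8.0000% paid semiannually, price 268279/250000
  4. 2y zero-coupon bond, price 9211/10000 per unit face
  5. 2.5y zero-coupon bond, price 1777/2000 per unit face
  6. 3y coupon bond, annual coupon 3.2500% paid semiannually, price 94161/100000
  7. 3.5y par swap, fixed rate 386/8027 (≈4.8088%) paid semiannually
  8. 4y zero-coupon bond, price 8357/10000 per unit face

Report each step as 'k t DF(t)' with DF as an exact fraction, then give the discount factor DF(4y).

step 1 [0.5y] bond c/2=29/800: DF=(256161/250000 − 29/800·(0))/(1+29/800) = 618/625 ≈ 0.988800
step 2 [1y] zero: DF = P = 9701/10000 ≈ 0.970100
step 3 [1.5y] bond c/2=1/25: DF=(268279/250000 − 1/25·(0.988800+0.970100))/(1+1/25) = 1913/2000 ≈ 0.956500
step 4 [2y] zero: DF = P = 9211/10000 ≈ 0.921100
step 5 [2.5y] zero: DF = P = 1777/2000 ≈ 0.888500
step 6 [3y] bond c/2=13/800: DF=(94161/100000 − 13/800·(0.988800+0.970100+0.956500+0.921100+0.888500))/(1+13/800) = 851/1000 ≈ 0.851000
step 7 [3.5y] swap r/2=193/8027: DF=(1 − 193/8027·(0.988800+0.970100+0.956500+0.921100+0.888500+0.851000))/(1+193/8027) = 1057/1250 ≈ 0.845600
step 8 [4y] zero: DF = P = 8357/10000 ≈ 0.835700

1 1/2 618/625
2 1 9701/10000
3 3/2 1913/2000
4 2 9211/10000
5 5/2 1777/2000
6 3 851/1000
7 7/2 1057/1250
8 4 8357/10000
DF(4y) = 8357/10000 ≈ 0.835700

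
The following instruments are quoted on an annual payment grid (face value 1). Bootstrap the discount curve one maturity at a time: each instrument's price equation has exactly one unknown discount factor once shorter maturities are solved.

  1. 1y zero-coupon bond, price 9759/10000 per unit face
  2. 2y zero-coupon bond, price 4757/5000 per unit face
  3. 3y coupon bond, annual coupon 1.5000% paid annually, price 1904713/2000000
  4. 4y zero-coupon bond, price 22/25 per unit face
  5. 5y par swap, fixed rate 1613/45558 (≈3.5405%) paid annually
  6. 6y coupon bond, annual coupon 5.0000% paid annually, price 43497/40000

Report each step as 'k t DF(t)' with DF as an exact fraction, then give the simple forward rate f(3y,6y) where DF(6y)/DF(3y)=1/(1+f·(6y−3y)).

1 1 9759/10000
2 2 4757/5000
3 3 4549/5000
4 4 22/25
5 5 8387/10000
6 6 8187/10000
f(3y,6y) = ((4549/5000)/(8187/10000) − 1)/(3) = 911/24561 ≈ 3.7091%

step 1 [1y] zero: DF = P = 9759/10000 ≈ 0.975900
step 2 [2y] zero: DF = P = 4757/5000 ≈ 0.951400
step 3 [3y] bond c/1=3/200: DF=(1904713/2000000 − 3/200·(0.975900+0.951400))/(1+3/200) = 4549/5000 ≈ 0.909800
step 4 [4y] zero: DF = P = 22/25 ≈ 0.880000
step 5 [5y] swap r/1=1613/45558: DF=(1 − 1613/45558·(0.975900+0.951400+0.909800+0.880000))/(1+1613/45558) = 8387/10000 ≈ 0.838700
step 6 [6y] bond c/1=1/20: DF=(43497/40000 − 1/20·(0.975900+0.951400+0.909800+0.880000+0.838700))/(1+1/20) = 8187/10000 ≈ 0.818700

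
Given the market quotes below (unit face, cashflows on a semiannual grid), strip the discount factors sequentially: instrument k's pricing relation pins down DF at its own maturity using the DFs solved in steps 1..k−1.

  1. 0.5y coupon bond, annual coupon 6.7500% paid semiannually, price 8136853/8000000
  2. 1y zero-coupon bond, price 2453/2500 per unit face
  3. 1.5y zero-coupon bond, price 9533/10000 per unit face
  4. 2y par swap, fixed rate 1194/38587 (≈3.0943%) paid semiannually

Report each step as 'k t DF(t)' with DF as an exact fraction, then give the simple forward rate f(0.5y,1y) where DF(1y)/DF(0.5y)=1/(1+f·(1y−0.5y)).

1 1/2 9839/10000
2 1 2453/2500
3 3/2 9533/10000
4 2 9403/10000
f(0.5y,1y) = ((9839/10000)/(2453/2500) − 1)/(1/2) = 27/4906 ≈ 0.5503%

step 1 [0.5y] bond c/2=27/800: DF=(8136853/8000000 − 27/800·(0))/(1+27/800) = 9839/10000 ≈ 0.983900
step 2 [1y] zero: DF = P = 2453/2500 ≈ 0.981200
step 3 [1.5y] zero: DF = P = 9533/10000 ≈ 0.953300
step 4 [2y] swap r/2=597/38587: DF=(1 − 597/38587·(0.983900+0.981200+0.953300))/(1+597/38587) = 9403/10000 ≈ 0.940300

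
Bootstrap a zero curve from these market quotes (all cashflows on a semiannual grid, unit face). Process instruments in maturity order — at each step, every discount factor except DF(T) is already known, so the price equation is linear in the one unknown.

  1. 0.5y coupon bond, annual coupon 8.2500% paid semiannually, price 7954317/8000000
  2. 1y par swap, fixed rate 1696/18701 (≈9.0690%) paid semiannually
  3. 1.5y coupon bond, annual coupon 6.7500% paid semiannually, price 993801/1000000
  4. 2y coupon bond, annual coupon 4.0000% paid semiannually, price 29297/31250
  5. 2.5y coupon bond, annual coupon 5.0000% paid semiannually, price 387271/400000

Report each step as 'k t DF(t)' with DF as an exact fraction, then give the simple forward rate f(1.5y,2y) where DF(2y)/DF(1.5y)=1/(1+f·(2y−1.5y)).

1 1/2 9549/10000
2 1 572/625
3 3/2 9003/10000
4 2 1081/1250
5 5/2 8559/10000
f(1.5y,2y) = ((9003/10000)/(1081/1250) − 1)/(1/2) = 355/4324 ≈ 8.2100%

step 1 [0.5y] bond c/2=33/800: DF=(7954317/8000000 − 33/800·(0))/(1+33/800) = 9549/10000 ≈ 0.954900
step 2 [1y] swap r/2=848/18701: DF=(1 − 848/18701·(0.954900))/(1+848/18701) = 572/625 ≈ 0.915200
step 3 [1.5y] bond c/2=27/800: DF=(993801/1000000 − 27/800·(0.954900+0.915200))/(1+27/800) = 9003/10000 ≈ 0.900300
step 4 [2y] bond c/2=1/50: DF=(29297/31250 − 1/50·(0.954900+0.915200+0.900300))/(1+1/50) = 1081/1250 ≈ 0.864800
step 5 [2.5y] bond c/2=1/40: DF=(387271/400000 − 1/40·(0.954900+0.915200+0.900300+0.864800))/(1+1/40) = 8559/10000 ≈ 0.855900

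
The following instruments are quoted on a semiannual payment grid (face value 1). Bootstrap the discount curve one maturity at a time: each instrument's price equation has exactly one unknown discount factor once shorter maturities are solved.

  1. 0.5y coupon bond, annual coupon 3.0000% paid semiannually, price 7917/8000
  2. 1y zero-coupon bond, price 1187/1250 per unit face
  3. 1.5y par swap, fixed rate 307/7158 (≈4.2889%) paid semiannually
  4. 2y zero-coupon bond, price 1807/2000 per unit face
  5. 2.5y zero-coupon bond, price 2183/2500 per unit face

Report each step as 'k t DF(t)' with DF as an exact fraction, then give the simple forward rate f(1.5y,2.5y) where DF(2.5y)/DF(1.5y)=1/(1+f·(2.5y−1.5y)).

step 1 [0.5y] bond c/2=3/200: DF=(7917/8000 − 3/200·(0))/(1+3/200) = 39/40 ≈ 0.975000
step 2 [1y] zero: DF = P = 1187/1250 ≈ 0.949600
step 3 [1.5y] swap r/2=307/14316: DF=(1 − 307/14316·(0.975000+0.949600))/(1+307/14316) = 4693/5000 ≈ 0.938600
step 4 [2y] zero: DF = P = 1807/2000 ≈ 0.903500
step 5 [2.5y] zero: DF = P = 2183/2500 ≈ 0.873200

1 1/2 39/40
2 1 1187/1250
3 3/2 4693/5000
4 2 1807/2000
5 5/2 2183/2500
f(1.5y,2.5y) = ((4693/5000)/(2183/2500) − 1)/(1) = 327/4366 ≈ 7.4897%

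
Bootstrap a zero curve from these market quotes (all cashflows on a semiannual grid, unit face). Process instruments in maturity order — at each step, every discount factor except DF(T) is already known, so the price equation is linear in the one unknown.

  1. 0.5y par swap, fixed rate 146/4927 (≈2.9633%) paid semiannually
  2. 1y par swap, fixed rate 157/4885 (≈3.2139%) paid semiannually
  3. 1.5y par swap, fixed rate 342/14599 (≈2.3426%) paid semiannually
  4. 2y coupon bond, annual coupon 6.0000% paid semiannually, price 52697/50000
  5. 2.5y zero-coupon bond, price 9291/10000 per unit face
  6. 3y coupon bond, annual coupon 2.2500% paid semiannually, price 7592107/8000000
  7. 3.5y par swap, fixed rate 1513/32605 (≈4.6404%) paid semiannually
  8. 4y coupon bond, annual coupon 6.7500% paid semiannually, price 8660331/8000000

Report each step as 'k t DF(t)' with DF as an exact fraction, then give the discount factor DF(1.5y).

step 1 [0.5y] swap r/2=73/4927: DF=(1 − 73/4927·(0))/(1+73/4927) = 4927/5000 ≈ 0.985400
step 2 [1y] swap r/2=157/9770: DF=(1 − 157/9770·(0.985400))/(1+157/9770) = 4843/5000 ≈ 0.968600
step 3 [1.5y] swap r/2=171/14599: DF=(1 − 171/14599·(0.985400+0.968600))/(1+171/14599) = 4829/5000 ≈ 0.965800
step 4 [2y] bond c/2=3/100: DF=(52697/50000 − 3/100·(0.985400+0.968600+0.965800))/(1+3/100) = 4691/5000 ≈ 0.938200
step 5 [2.5y] zero: DF = P = 9291/10000 ≈ 0.929100
step 6 [3y] bond c/2=9/800: DF=(7592107/8000000 − 9/800·(0.985400+0.968600+0.965800+0.938200+0.929100))/(1+9/800) = 2213/2500 ≈ 0.885200
step 7 [3.5y] swap r/2=1513/65210: DF=(1 − 1513/65210·(0.985400+0.968600+0.965800+0.938200+0.929100+0.885200))/(1+1513/65210) = 8487/10000 ≈ 0.848700
step 8 [4y] bond c/2=27/800: DF=(8660331/8000000 − 27/800·(0.985400+0.968600+0.965800+0.938200+0.929100+0.885200+0.848700))/(1+27/800) = 8343/10000 ≈ 0.834300

1 1/2 4927/5000
2 1 4843/5000
3 3/2 4829/5000
4 2 4691/5000
5 5/2 9291/10000
6 3 2213/2500
7 7/2 8487/10000
8 4 8343/10000
DF(1.5y) = 4829/5000 ≈ 0.965800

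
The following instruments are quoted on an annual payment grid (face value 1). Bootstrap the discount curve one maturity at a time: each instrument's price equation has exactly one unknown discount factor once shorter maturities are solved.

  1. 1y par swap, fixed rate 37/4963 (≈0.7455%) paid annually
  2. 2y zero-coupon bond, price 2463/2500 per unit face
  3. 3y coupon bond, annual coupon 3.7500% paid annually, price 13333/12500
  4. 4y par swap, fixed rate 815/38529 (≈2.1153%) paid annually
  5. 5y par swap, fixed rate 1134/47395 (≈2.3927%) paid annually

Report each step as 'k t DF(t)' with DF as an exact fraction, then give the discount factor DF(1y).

1 1 4963/5000
2 2 2463/2500
3 3 4783/5000
4 4 1837/2000
5 5 4433/5000
DF(1y) = 4963/5000 ≈ 0.992600

step 1 [1y] swap r/1=37/4963: DF=(1 − 37/4963·(0))/(1+37/4963) = 4963/5000 ≈ 0.992600
step 2 [2y] zero: DF = P = 2463/2500 ≈ 0.985200
step 3 [3y] bond c/1=3/80: DF=(13333/12500 − 3/80·(0.992600+0.985200))/(1+3/80) = 4783/5000 ≈ 0.956600
step 4 [4y] swap r/1=815/38529: DF=(1 − 815/38529·(0.992600+0.985200+0.956600))/(1+815/38529) = 1837/2000 ≈ 0.918500
step 5 [5y] swap r/1=1134/47395: DF=(1 − 1134/47395·(0.992600+0.985200+0.956600+0.918500))/(1+1134/47395) = 4433/5000 ≈ 0.886600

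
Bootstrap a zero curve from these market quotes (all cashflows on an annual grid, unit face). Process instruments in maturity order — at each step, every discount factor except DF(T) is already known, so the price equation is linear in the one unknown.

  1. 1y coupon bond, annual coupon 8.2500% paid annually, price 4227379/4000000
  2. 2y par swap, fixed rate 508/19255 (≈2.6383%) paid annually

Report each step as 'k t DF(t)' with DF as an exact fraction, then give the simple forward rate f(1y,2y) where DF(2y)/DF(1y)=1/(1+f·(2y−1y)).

step 1 [1y] bond c/1=33/400: DF=(4227379/4000000 − 33/400·(0))/(1+33/400) = 9763/10000 ≈ 0.976300
step 2 [2y] swap r/1=508/19255: DF=(1 − 508/19255·(0.976300))/(1+508/19255) = 2373/2500 ≈ 0.949200

1 1 9763/10000
2 2 2373/2500
f(1y,2y) = ((9763/10000)/(2373/2500) − 1)/(1) = 271/9492 ≈ 2.8550%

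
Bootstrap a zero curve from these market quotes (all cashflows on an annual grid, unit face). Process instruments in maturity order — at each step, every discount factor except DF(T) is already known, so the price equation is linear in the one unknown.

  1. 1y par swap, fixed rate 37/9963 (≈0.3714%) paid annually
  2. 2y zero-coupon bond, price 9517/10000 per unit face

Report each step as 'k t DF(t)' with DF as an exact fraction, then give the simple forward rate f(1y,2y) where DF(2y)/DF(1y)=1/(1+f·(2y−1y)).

1 1 9963/10000
2 2 9517/10000
f(1y,2y) = ((9963/10000)/(9517/10000) − 1)/(1) = 446/9517 ≈ 4.6864%

step 1 [1y] swap r/1=37/9963: DF=(1 − 37/9963·(0))/(1+37/9963) = 9963/10000 ≈ 0.996300
step 2 [2y] zero: DF = P = 9517/10000 ≈ 0.951700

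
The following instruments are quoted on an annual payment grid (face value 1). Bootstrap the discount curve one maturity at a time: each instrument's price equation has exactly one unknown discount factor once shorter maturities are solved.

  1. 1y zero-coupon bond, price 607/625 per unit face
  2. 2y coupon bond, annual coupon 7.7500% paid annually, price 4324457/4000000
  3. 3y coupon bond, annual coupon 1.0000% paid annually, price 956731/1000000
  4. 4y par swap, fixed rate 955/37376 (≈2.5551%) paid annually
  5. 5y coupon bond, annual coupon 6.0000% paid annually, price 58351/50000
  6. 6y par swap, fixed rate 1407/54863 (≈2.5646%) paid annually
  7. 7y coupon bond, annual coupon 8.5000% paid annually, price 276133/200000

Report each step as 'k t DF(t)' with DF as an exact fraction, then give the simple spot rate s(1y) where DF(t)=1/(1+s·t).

step 1 [1y] zero: DF = P = 607/625 ≈ 0.971200
step 2 [2y] bond c/1=31/400: DF=(4324457/4000000 − 31/400·(0.971200))/(1+31/400) = 1867/2000 ≈ 0.933500
step 3 [3y] bond c/1=1/100: DF=(956731/1000000 − 1/100·(0.971200+0.933500))/(1+1/100) = 2321/2500 ≈ 0.928400
step 4 [4y] swap r/1=955/37376: DF=(1 − 955/37376·(0.971200+0.933500+0.928400))/(1+955/37376) = 1809/2000 ≈ 0.904500
step 5 [5y] bond c/1=3/50: DF=(58351/50000 − 3/50·(0.971200+0.933500+0.928400+0.904500))/(1+3/50) = 4447/5000 ≈ 0.889400
step 6 [6y] swap r/1=1407/54863: DF=(1 − 1407/54863·(0.971200+0.933500+0.928400+0.904500+0.889400))/(1+1407/54863) = 8593/10000 ≈ 0.859300
step 7 [7y] bond c/1=17/200: DF=(276133/200000 − 17/200·(0.971200+0.933500+0.928400+0.904500+0.889400+0.859300))/(1+17/200) = 8427/10000 ≈ 0.842700

1 1 607/625
2 2 1867/2000
3 3 2321/2500
4 4 1809/2000
5 5 4447/5000
6 6 8593/10000
7 7 8427/10000
s(1y) = (1/(607/625) − 1)/(1) = 18/607 ≈ 2.9654%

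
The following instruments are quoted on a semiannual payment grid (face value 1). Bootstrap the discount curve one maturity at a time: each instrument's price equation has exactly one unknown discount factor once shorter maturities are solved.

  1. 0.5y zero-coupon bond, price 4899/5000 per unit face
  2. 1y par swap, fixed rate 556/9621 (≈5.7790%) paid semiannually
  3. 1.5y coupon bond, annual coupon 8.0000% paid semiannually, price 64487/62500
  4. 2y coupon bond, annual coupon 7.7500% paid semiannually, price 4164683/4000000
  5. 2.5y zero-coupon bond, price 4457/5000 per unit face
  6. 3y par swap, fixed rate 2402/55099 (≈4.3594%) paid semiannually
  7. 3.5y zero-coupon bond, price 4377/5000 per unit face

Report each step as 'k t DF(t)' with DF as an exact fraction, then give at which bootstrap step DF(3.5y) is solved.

step 1 [0.5y] zero: DF = P = 4899/5000 ≈ 0.979800
step 2 [1y] swap r/2=278/9621: DF=(1 − 278/9621·(0.979800))/(1+278/9621) = 2361/2500 ≈ 0.944400
step 3 [1.5y] bond c/2=1/25: DF=(64487/62500 − 1/25·(0.979800+0.944400))/(1+1/25) = 9181/10000 ≈ 0.918100
step 4 [2y] bond c/2=31/800: DF=(4164683/4000000 − 31/800·(0.979800+0.944400+0.918100))/(1+31/800) = 8963/10000 ≈ 0.896300
step 5 [2.5y] zero: DF = P = 4457/5000 ≈ 0.891400
step 6 [3y] swap r/2=1201/55099: DF=(1 − 1201/55099·(0.979800+0.944400+0.918100+0.896300+0.891400))/(1+1201/55099) = 8799/10000 ≈ 0.879900
step 7 [3.5y] zero: DF = P = 4377/5000 ≈ 0.875400

1 1/2 4899/5000
2 1 2361/2500
3 3/2 9181/10000
4 2 8963/10000
5 5/2 4457/5000
6 3 8799/10000
7 7/2 4377/5000
DF(3.5y) is solved at step 7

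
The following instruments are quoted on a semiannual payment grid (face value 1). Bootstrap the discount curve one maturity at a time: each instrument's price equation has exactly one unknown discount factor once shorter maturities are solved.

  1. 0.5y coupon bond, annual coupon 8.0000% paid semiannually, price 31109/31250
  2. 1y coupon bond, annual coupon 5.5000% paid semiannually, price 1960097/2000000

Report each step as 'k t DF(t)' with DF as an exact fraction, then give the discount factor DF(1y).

1 1/2 2393/2500
2 1 4641/5000
DF(1y) = 4641/5000 ≈ 0.928200

step 1 [0.5y] bond c/2=1/25: DF=(31109/31250 − 1/25·(0))/(1+1/25) = 2393/2500 ≈ 0.957200
step 2 [1y] bond c/2=11/400: DF=(1960097/2000000 − 11/400·(0.957200))/(1+11/400) = 4641/5000 ≈ 0.928200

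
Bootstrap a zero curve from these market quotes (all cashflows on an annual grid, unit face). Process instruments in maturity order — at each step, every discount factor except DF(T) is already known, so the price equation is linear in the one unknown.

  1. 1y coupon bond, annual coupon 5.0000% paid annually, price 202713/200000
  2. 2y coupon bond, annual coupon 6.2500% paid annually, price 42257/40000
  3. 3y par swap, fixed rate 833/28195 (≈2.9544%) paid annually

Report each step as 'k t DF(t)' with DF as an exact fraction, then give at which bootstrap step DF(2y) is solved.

step 1 [1y] bond c/1=1/20: DF=(202713/200000 − 1/20·(0))/(1+1/20) = 9653/10000 ≈ 0.965300
step 2 [2y] bond c/1=1/16: DF=(42257/40000 − 1/16·(0.965300))/(1+1/16) = 15/16 ≈ 0.937500
step 3 [3y] swap r/1=833/28195: DF=(1 − 833/28195·(0.965300+0.937500))/(1+833/28195) = 9167/10000 ≈ 0.916700

1 1 9653/10000
2 2 15/16
3 3 9167/10000
DF(2y) is solved at step 2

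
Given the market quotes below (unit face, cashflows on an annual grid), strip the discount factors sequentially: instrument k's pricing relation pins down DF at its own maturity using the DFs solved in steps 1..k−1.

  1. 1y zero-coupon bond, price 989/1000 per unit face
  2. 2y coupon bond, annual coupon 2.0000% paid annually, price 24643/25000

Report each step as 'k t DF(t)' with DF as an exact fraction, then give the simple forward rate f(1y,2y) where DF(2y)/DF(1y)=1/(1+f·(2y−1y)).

step 1 [1y] zero: DF = P = 989/1000 ≈ 0.989000
step 2 [2y] bond c/1=1/50: DF=(24643/25000 − 1/50·(0.989000))/(1+1/50) = 947/1000 ≈ 0.947000

1 1 989/1000
2 2 947/1000
f(1y,2y) = ((989/1000)/(947/1000) − 1)/(1) = 42/947 ≈ 4.4351%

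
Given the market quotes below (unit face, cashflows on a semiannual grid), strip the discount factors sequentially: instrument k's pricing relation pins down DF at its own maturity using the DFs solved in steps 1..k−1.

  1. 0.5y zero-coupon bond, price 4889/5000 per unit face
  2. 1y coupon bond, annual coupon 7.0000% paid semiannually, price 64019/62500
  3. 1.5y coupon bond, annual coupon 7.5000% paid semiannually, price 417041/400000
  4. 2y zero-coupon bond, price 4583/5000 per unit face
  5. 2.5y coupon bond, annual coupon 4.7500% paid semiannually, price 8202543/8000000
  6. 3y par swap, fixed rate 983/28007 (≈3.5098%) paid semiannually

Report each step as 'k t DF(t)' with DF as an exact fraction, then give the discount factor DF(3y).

1 1/2 4889/5000
2 1 4783/5000
3 3/2 187/200
4 2 4583/5000
5 5/2 9137/10000
6 3 9017/10000
DF(3y) = 9017/10000 ≈ 0.901700

step 1 [0.5y] zero: DF = P = 4889/5000 ≈ 0.977800
step 2 [1y] bond c/2=7/200: DF=(64019/62500 − 7/200·(0.977800))/(1+7/200) = 4783/5000 ≈ 0.956600
step 3 [1.5y] bond c/2=3/80: DF=(417041/400000 − 3/80·(0.977800+0.956600))/(1+3/80) = 187/200 ≈ 0.935000
step 4 [2y] zero: DF = P = 4583/5000 ≈ 0.916600
step 5 [2.5y] bond c/2=19/800: DF=(8202543/8000000 − 19/800·(0.977800+0.956600+0.935000+0.916600))/(1+19/800) = 9137/10000 ≈ 0.913700
step 6 [3y] swap r/2=983/56014: DF=(1 − 983/56014·(0.977800+0.956600+0.935000+0.916600+0.913700))/(1+983/56014) = 9017/10000 ≈ 0.901700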